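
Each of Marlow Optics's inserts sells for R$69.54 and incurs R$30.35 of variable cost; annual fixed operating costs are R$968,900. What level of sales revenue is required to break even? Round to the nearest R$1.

Contribution margin per unit = R$69.54 − R$30.35 = R$39.19, a CM ratio of R$39.19 ÷ R$69.54 = 0.5636.
Break-even sales = FC ÷ CM ratio = R$968,900 × R$69.54 / R$39.19 = R$1,719,247.

R$1,719,247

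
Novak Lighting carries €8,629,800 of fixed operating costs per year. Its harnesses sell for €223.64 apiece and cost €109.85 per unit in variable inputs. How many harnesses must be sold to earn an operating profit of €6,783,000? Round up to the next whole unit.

135,450 harnesses

Unit CM = price − variable cost = €223.64 − €109.85 = €113.79.
Units = (FC + target) / CM = (€8,629,800 + €6,783,000) / €113.79 = 135,449.51, so 135,450 harnesses.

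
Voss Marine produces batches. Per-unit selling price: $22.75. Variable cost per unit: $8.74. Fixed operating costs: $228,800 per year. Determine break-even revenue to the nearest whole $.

$371,535

CM per unit = $22.75 − $8.74 = $14.01; CM ratio = $14.01 / $22.75 = 0.6158.
Break-even revenue = fixed costs × price ÷ CM = $228,800 × $22.75 ÷ $14.01 = $371,535.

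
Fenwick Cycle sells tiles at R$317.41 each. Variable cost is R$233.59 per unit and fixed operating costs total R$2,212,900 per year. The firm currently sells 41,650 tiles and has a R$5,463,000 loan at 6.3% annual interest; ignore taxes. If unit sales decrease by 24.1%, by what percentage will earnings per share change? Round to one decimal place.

Total contribution margin = 41,650 × R$83.82 = R$3,491,103.00.
Subtracting fixed costs: EBIT = R$3,491,103.00 − R$2,212,900 = R$1,278,203.00.
After interest of R$344,169.00, pre-tax earnings = R$934,034.00.
Degree of combined leverage = contribution ÷ (EBIT − I) = R$3,491,103.00 ÷ R$934,034.00 = 3.7377.
%ΔEPS = DCL × %ΔSales = 3.7377 × -24.1% = -90.1%.

-90.1%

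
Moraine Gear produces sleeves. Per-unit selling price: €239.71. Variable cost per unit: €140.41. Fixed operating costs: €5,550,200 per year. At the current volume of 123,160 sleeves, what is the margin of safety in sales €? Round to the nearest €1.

€16,124,512

Unit CM = price − variable cost = €239.71 − €140.41 = €99.30. Break-even units = €5,550,200 ÷ €99.30 = 55,893.25; break-even revenue = 55,893.25 × €239.71 = €13,398,171.62.
Actual sales revenue = 123,160 × €239.71 = €29,522,683.60.
Margin of safety = €29,522,683.60 − €13,398,171.62 = €16,124,512.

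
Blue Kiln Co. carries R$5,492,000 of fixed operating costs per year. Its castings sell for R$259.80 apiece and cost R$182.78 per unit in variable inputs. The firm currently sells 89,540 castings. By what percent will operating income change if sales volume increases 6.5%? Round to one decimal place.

Total contribution margin = 89,540 × R$77.02 = R$6,896,370.80.
Subtracting fixed costs: EBIT = R$6,896,370.80 − R$5,492,000 = R$1,404,370.80.
DOL = contribution ÷ EBIT = R$6,896,370.80 ÷ R$1,404,370.80 = 4.9106.
%ΔEBIT = DOL × %ΔSales = 4.9106 × +6.5% = +31.9%.

+31.9%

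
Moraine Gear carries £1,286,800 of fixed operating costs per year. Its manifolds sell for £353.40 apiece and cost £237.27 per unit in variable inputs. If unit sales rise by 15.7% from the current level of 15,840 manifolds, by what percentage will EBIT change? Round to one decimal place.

At 15,840 units, contribution = 15,840 × £116.13 = £1,839,499.20.
Operating income = contribution − fixed costs = £1,839,499.20 − £1,286,800 = £552,699.20.
DOL = contribution ÷ EBIT = £1,839,499.20 ÷ £552,699.20 = 3.3282.
So EBIT moves 3.3282 × (+15.7%) = +52.3%.

+52.3%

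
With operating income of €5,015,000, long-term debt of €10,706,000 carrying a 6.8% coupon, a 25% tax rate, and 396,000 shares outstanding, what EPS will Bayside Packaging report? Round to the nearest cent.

Interest = €728,008.00, so EBT = €5,015,000 − €728,008.00 = €4,286,992.00.
After tax at 25%: net income = €4,286,992.00 × 0.75 = €3,215,244.00.
Per share: €3,215,244.00 / 396,000 shares = €8.12.

€8.12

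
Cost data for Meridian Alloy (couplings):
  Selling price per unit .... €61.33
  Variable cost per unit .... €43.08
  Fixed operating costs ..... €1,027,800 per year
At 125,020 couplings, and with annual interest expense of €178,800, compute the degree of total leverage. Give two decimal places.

2.12

At 125,020 units, contribution = 125,020 × €18.25 = €2,281,615.00.
Subtracting fixed costs: EBIT = €2,281,615.00 − €1,027,800 = €1,253,815.00. Interest = €178,800.00, so EBIT − I = €1,075,015.00.
DCL = contribution ÷ (EBIT − I) = €2,281,615.00 ÷ €1,075,015.00 = 2.1224.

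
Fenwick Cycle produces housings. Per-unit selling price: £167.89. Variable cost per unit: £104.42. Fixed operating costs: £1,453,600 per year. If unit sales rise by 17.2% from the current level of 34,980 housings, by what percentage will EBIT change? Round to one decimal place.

At 34,980 units, contribution = 34,980 × £63.47 = £2,220,180.60.
Subtracting fixed costs: EBIT = £2,220,180.60 − £1,453,600 = £766,580.60.
DOL = contribution ÷ EBIT = £2,220,180.60 ÷ £766,580.60 = 2.8962.
So EBIT moves 2.8962 × (+17.2%) = +49.8%.

+49.8%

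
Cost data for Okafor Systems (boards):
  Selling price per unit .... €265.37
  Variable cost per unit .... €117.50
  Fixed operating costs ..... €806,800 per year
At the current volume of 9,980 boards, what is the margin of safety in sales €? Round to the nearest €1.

Contribution margin per unit = €265.37 − €117.50 = €147.87. Break-even units = €806,800 ÷ €147.87 = 5,456.14; break-even revenue = 5,456.14 × €265.37 = €1,447,896.91.
Actual sales revenue = 9,980 × €265.37 = €2,648,392.60.
Margin of safety = €2,648,392.60 − €1,447,896.91 = €1,200,496.

€1,200,496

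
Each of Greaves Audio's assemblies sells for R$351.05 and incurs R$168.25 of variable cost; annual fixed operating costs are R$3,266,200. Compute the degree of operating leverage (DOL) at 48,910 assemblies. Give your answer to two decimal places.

1.58

At 48,910 units, contribution = 48,910 × R$182.80 = R$8,940,748.00.
Operating income = contribution − fixed costs = R$8,940,748.00 − R$3,266,200 = R$5,674,548.00.
Degree of operating leverage = R$8,940,748.00 / R$5,674,548.00 = 1.5756.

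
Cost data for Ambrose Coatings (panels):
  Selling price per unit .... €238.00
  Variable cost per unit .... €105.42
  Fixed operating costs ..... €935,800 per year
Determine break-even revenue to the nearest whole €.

CM per unit = €238.00 − €105.42 = €132.58; CM ratio = €132.58 / €238.00 = 0.5571.
Break-even revenue = fixed costs × price ÷ CM = €935,800 × €238.00 ÷ €132.58 = €1,679,894.

€1,679,894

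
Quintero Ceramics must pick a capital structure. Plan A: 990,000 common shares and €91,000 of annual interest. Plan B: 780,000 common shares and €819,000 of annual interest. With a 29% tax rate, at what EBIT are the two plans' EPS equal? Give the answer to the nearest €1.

€3,523,000

At indifference, (EBIT − 91,000)(1 − t)/990,000 = (EBIT − 819,000)(1 − t)/780,000.
The (1 − t) factor cancels: (EBIT − 91,000) × 780,000 = (EBIT − 819,000) × 990,000.
Solving, EBIT = (819,000·990,000 − 91,000·780,000) / (990,000 − 780,000) = 739,830,000,000 / 210,000 = 3,523,000.00.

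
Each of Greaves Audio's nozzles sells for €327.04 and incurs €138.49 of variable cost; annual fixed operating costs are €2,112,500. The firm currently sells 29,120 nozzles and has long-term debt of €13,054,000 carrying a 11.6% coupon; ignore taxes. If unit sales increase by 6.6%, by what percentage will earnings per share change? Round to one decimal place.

Contribution at this volume is 29,120 × €188.55 = €5,490,576.00.
EBIT = €5,490,576.00 − €2,112,500 = €3,378,076.00.
After interest of €1,514,264.00, pre-tax earnings = €1,863,812.00.
Degree of combined leverage = contribution ÷ (EBIT − I) = €5,490,576.00 ÷ €1,863,812.00 = 2.9459.
EPS therefore changes by 2.9459 × (+6.6%) = +19.4%.

+19.4%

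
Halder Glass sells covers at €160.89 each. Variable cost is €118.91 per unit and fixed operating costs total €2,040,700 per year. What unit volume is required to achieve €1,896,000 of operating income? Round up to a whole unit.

93,776 covers

Unit CM = price − variable cost = €160.89 − €118.91 = €41.98.
Required volume = (fixed costs + target profit) ÷ CM = (€2,040,700 + €1,896,000) ÷ €41.98 = 93,775.61, so 93,776 covers.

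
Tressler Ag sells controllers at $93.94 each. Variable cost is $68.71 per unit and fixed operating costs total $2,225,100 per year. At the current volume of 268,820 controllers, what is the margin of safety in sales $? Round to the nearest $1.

Contribution margin per unit = $93.94 − $68.71 = $25.23. Break-even units = $2,225,100 ÷ $25.23 = 88,192.63; break-even revenue = 88,192.63 × $93.94 = $8,284,815.46.
Actual sales revenue = 268,820 × $93.94 = $25,252,950.80.
Margin of safety = $25,252,950.80 − $8,284,815.46 = $16,968,135.

$16,968,135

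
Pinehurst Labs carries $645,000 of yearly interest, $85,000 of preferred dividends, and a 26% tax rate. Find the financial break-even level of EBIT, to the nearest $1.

$759,865

Preferred dividends are paid after tax, so their pre-tax equivalent is $85,000 ÷ (1 − 0.26) = $114,864.86.
EPS = 0 when EBIT covers interest plus the pre-tax preferred burden: $645,000 + $114,864.86 = $759,864.86.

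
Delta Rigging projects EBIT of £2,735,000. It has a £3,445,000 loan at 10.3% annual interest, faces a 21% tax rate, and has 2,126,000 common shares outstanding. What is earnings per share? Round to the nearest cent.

Interest = £354,835.00, so EBT = £2,735,000 − £354,835.00 = £2,380,165.00.
After tax at 21%: net income = £2,380,165.00 × 0.79 = £1,880,330.35.
Per share: £1,880,330.35 / 2,126,000 shares = £0.88.

£0.88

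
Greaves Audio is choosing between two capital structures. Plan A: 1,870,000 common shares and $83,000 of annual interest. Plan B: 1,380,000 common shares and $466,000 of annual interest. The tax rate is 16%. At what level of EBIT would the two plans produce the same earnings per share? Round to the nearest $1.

Set EPS_A = EPS_B: (EBIT − $83,000)(1 − 0.16) ÷ 1,870,000 = (EBIT − $466,000)(1 − 0.16) ÷ 1,380,000.
The (1 − t) factor cancels: (EBIT − 83,000) × 1,380,000 = (EBIT − 466,000) × 1,870,000.
Solving, EBIT = (466,000·1,870,000 − 83,000·1,380,000) / (1,870,000 − 1,380,000) = 756,880,000,000 / 490,000 = 1,544,653.06.

$1,544,653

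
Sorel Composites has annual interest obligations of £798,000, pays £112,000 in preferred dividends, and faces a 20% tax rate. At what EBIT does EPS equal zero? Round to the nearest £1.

£938,000

Grossing the preferred dividend up to pre-tax terms: £112,000 / (1 − 0.20) = £140,000.00.
Financial break-even EBIT = interest + D_p ÷ (1 − t) = £798,000 + £140,000.00 = £938,000.00.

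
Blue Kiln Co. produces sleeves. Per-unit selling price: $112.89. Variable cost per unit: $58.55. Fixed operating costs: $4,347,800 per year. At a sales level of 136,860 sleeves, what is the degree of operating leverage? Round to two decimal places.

2.41

Total contribution margin = 136,860 × $54.34 = $7,436,972.40.
EBIT = $7,436,972.40 − $4,347,800 = $3,089,172.40.
Degree of operating leverage = $7,436,972.40 / $3,089,172.40 = 2.4074.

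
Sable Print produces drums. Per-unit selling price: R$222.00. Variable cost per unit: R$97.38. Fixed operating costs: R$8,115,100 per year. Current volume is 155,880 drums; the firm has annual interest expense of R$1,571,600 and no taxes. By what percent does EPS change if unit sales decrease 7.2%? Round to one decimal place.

Total contribution margin = 155,880 × R$124.62 = R$19,425,765.60.
Operating income = contribution − fixed costs = R$19,425,765.60 − R$8,115,100 = R$11,310,665.60.
Interest = R$1,571,600.00, so EBIT − I = R$9,739,065.60.
Degree of combined leverage = contribution ÷ (EBIT − I) = R$19,425,765.60 ÷ R$9,739,065.60 = 1.9946.
EPS therefore changes by 1.9946 × (-7.2%) = -14.4%.

-14.4%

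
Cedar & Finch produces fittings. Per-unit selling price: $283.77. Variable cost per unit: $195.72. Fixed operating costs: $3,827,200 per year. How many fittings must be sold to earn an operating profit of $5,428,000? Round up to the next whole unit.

105,114 fittings

Each unit contributes $283.77 − $195.72 = $88.05.
Units = (FC + target) / CM = ($3,827,200 + $5,428,000) / $88.05 = 105,113.00, so 105,114 fittings.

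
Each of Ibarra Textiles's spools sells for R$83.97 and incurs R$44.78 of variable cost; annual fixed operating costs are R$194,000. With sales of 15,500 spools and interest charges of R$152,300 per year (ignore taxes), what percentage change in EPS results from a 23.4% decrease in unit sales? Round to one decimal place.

-54.4%

Total contribution margin = 15,500 × R$39.19 = R$607,445.00.
Operating income = contribution − fixed costs = R$607,445.00 − R$194,000 = R$413,445.00.
Interest = R$152,300.00, so EBIT − I = R$261,145.00.
DCL = total CM / (EBIT − I) = R$607,445.00 / R$261,145.00 = 2.3261.
%ΔEPS = DCL × %ΔSales = 2.3261 × -23.4% = -54.4%.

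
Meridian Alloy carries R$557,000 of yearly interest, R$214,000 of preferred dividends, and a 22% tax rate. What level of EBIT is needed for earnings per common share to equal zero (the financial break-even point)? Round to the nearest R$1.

R$831,359

Grossing the preferred dividend up to pre-tax terms: R$214,000 / (1 − 0.22) = R$274,358.97.
EPS = 0 when EBIT covers interest plus the pre-tax preferred burden: R$557,000 + R$274,358.97 = R$831,358.97.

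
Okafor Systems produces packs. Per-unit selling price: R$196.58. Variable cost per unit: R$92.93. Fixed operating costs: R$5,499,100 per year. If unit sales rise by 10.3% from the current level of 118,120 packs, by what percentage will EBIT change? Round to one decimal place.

+18.7%

Contribution at this volume is 118,120 × R$103.65 = R$12,243,138.00.
Operating income = contribution − fixed costs = R$12,243,138.00 − R$5,499,100 = R$6,744,038.00.
So DOL = total CM / EBIT = R$12,243,138.00 / R$6,744,038.00 = 1.8154.
Operating income changes by 1.8154 × +10.3% = +18.7%.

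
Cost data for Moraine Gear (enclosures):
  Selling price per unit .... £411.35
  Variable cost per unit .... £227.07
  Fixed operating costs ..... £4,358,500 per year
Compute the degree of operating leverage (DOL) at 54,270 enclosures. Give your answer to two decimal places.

Total contribution margin = 54,270 × £184.28 = £10,000,875.60.
Operating income = contribution − fixed costs = £10,000,875.60 − £4,358,500 = £5,642,375.60.
So DOL = total CM / EBIT = £10,000,875.60 / £5,642,375.60 = 1.7725.

1.77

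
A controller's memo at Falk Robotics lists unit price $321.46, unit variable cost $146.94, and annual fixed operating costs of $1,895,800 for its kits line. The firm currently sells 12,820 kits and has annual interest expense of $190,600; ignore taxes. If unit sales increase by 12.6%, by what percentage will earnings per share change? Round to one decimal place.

+186.8%

Contribution at this volume is 12,820 × $174.52 = $2,237,346.40.
Subtracting fixed costs: EBIT = $2,237,346.40 − $1,895,800 = $341,546.40.
After interest of $190,600.00, pre-tax earnings = $150,946.40.
Degree of combined leverage = contribution ÷ (EBIT − I) = $2,237,346.40 ÷ $150,946.40 = 14.8221.
EPS therefore changes by 14.8221 × (+12.6%) = +186.8%.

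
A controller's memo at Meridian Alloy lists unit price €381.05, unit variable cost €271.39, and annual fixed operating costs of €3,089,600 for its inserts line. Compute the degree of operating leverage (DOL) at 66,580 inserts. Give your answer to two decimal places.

1.73

At 66,580 units, contribution = 66,580 × €109.66 = €7,301,162.80.
Subtracting fixed costs: EBIT = €7,301,162.80 − €3,089,600 = €4,211,562.80.
DOL = contribution ÷ EBIT = €7,301,162.80 ÷ €4,211,562.80 = 1.7336.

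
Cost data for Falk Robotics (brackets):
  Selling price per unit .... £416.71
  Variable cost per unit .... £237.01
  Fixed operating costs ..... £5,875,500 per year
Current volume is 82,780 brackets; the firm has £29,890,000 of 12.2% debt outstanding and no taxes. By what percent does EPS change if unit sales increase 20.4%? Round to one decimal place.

At 82,780 units, contribution = 82,780 × £179.70 = £14,875,566.00.
Operating income = contribution − fixed costs = £14,875,566.00 − £5,875,500 = £9,000,066.00.
After interest of £3,646,580.00, pre-tax earnings = £5,353,486.00.
Degree of combined leverage = contribution ÷ (EBIT − I) = £14,875,566.00 ÷ £5,353,486.00 = 2.7787.
EPS therefore changes by 2.7787 × (+20.4%) = +56.7%.

+56.7%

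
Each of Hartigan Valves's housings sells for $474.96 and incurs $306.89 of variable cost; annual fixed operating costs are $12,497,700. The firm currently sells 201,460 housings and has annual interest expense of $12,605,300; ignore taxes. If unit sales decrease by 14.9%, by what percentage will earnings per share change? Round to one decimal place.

Contribution at this volume is 201,460 × $168.07 = $33,859,382.20.
Operating income = contribution − fixed costs = $33,859,382.20 − $12,497,700 = $21,361,682.20.
After interest of $12,605,300.00, pre-tax earnings = $8,756,382.20.
DCL = total CM / (EBIT − I) = $33,859,382.20 / $8,756,382.20 = 3.8668.
EPS therefore changes by 3.8668 × (-14.9%) = -57.6%.

-57.6%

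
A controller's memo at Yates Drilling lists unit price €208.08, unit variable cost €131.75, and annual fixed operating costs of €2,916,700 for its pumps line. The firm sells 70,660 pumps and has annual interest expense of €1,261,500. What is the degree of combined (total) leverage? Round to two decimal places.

4.44

Total contribution margin = 70,660 × €76.33 = €5,393,477.80.
Operating income = contribution − fixed costs = €5,393,477.80 − €2,916,700 = €2,476,777.80. Interest = €1,261,500.00, so EBIT − I = €1,215,277.80.
DCL = contribution ÷ (EBIT − I) = €5,393,477.80 ÷ €1,215,277.80 = 4.4381.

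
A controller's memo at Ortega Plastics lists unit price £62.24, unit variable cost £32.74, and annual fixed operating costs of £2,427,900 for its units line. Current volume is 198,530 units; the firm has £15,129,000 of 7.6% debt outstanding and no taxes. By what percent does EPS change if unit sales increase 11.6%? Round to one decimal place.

+29.8%

Contribution at this volume is 198,530 × £29.50 = £5,856,635.00.
EBIT = £5,856,635.00 − £2,427,900 = £3,428,735.00.
Interest = £1,149,804.00, so EBIT − I = £2,278,931.00.
Degree of combined leverage = contribution ÷ (EBIT − I) = £5,856,635.00 ÷ £2,278,931.00 = 2.5699.
%ΔEPS = DCL × %ΔSales = 2.5699 × +11.6% = +29.8%.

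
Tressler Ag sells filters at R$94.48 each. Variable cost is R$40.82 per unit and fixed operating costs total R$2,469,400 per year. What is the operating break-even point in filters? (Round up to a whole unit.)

Contribution margin per unit = R$94.48 − R$40.82 = R$53.66.
Units to break even: R$2,469,400 ÷ R$53.66 = 46,019.38, rounded up to 46,020.

46,020 filters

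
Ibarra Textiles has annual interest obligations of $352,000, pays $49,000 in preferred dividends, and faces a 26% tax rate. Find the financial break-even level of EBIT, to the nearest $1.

$418,216

Preferred dividends are paid after tax, so their pre-tax equivalent is $49,000 ÷ (1 − 0.26) = $66,216.22.
EPS = 0 when EBIT covers interest plus the pre-tax preferred burden: $352,000 + $66,216.22 = $418,216.22.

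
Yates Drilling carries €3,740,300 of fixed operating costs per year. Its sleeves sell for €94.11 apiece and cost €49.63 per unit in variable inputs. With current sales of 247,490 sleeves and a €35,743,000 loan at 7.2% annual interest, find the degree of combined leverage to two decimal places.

2.34

At 247,490 units, contribution = 247,490 × €44.48 = €11,008,355.20.
EBIT = €11,008,355.20 − €3,740,300 = €7,268,055.20. Interest = €2,573,496.00, so EBIT − I = €4,694,559.20.
Degree of total leverage = total CM / (EBIT − interest) = €11,008,355.20 / €4,694,559.20 = 2.3449.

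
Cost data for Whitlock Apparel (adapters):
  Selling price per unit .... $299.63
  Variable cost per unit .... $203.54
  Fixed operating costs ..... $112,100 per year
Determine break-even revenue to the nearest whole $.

$349,553

CM per unit = $299.63 − $203.54 = $96.09; CM ratio = $96.09 / $299.63 = 0.3207.
Break-even sales = FC ÷ CM ratio = $112,100 × $299.63 / $96.09 = $349,553.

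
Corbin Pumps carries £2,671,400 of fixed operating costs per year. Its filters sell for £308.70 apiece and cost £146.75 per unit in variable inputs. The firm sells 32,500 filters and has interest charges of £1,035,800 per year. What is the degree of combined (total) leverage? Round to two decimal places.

3.38

At 32,500 units, contribution = 32,500 × £161.95 = £5,263,375.00.
EBIT = £5,263,375.00 − £2,671,400 = £2,591,975.00. Interest = £1,035,800.00.
DOL = £5,263,375.00 ÷ £2,591,975.00 = 2.0306; DFL = £2,591,975.00 ÷ £1,556,175.00 = 1.6656.
Combined leverage = 2.0306 × 1.6656 = 3.3822.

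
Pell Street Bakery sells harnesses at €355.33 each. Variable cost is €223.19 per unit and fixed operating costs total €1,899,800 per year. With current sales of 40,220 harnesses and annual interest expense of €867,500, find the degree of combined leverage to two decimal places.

At 40,220 units, contribution = 40,220 × €132.14 = €5,314,670.80.
Subtracting fixed costs: EBIT = €5,314,670.80 − €1,899,800 = €3,414,870.80. Interest = €867,500.00, so EBIT − I = €2,547,370.80.
Degree of total leverage = total CM / (EBIT − interest) = €5,314,670.80 / €2,547,370.80 = 2.0863.

2.09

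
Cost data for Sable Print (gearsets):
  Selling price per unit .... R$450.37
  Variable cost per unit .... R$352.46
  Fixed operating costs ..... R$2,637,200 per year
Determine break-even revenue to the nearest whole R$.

Contribution margin per unit = R$450.37 − R$352.46 = R$97.91, a CM ratio of R$97.91 ÷ R$450.37 = 0.2174.
Break-even sales = FC ÷ CM ratio = R$2,637,200 × R$450.37 / R$97.91 = R$12,130,689.

R$12,130,689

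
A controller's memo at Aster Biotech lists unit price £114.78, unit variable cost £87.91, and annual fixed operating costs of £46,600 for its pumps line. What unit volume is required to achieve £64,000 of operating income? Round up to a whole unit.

Unit CM = price − variable cost = £114.78 − £87.91 = £26.87.
Required volume = (fixed costs + target profit) ÷ CM = (£46,600 + £64,000) ÷ £26.87 = 4,116.11, so 4,117 pumps.

4,117 pumps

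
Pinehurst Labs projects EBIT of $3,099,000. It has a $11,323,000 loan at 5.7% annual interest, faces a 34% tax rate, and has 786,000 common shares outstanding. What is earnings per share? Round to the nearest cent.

$2.06

Pre-tax income = $3,099,000 − $645,411.00 = $2,453,589.00.
After tax at 34%: net income = $2,453,589.00 × 0.66 = $1,619,368.74.
Per share: $1,619,368.74 / 786,000 shares = $2.06.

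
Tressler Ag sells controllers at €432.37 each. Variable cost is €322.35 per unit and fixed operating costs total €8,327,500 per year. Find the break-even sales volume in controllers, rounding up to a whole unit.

75,691 controllers

Unit CM = price − variable cost = €432.37 − €322.35 = €110.02.
Units to break even: €8,327,500 ÷ €110.02 = 75,690.78, rounded up to 75,691.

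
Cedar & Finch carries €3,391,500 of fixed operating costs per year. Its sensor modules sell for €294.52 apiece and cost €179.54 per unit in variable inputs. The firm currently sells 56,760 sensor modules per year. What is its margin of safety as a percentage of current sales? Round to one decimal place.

Unit CM = price − variable cost = €294.52 − €179.54 = €114.98. Break-even units = €3,391,500 ÷ €114.98 = 29,496.43; break-even revenue = 29,496.43 × €294.52 = €8,687,289.79.
Current sales = 56,760 × €294.52 = €16,716,955.20.
Margin of safety = (€16,716,955.20 − €8,687,289.79) ÷ €16,716,955.20 = 48.0%.

48.0%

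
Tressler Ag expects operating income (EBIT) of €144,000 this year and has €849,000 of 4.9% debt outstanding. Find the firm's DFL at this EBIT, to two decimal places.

1.41

Annual interest charges come to €41,601.00.
DFL = EBIT ÷ (EBIT − I) = €144,000 ÷ (€144,000 − €41,601.00) = €144,000 ÷ €102,399.00 = 1.4063.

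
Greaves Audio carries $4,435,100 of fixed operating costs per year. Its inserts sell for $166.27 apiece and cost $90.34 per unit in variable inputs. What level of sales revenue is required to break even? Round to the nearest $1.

$9,711,894

CM per unit = $166.27 − $90.34 = $75.93; CM ratio = $75.93 / $166.27 = 0.4567.
Break-even sales = FC ÷ CM ratio = $4,435,100 × $166.27 / $75.93 = $9,711,894.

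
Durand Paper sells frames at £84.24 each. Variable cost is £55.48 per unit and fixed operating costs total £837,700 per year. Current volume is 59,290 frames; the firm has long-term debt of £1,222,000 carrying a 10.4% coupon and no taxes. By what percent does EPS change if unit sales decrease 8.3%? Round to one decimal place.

-19.1%

At 59,290 units, contribution = 59,290 × £28.76 = £1,705,180.40.
Subtracting fixed costs: EBIT = £1,705,180.40 − £837,700 = £867,480.40.
After interest of £127,088.00, pre-tax earnings = £740,392.40.
Degree of combined leverage = contribution ÷ (EBIT − I) = £1,705,180.40 ÷ £740,392.40 = 2.3031.
EPS therefore changes by 2.3031 × (-8.3%) = -19.1%.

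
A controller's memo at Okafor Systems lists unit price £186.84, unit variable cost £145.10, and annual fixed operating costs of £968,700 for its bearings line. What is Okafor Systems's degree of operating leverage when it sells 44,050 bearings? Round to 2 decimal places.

2.11

Total contribution margin = 44,050 × £41.74 = £1,838,647.00.
Operating income = contribution − fixed costs = £1,838,647.00 − £968,700 = £869,947.00.
Degree of operating leverage = £1,838,647.00 / £869,947.00 = 2.1135.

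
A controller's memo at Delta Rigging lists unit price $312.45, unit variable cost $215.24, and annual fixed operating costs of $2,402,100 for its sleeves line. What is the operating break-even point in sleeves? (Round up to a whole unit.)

Each unit contributes $312.45 − $215.24 = $97.21.
Units to break even: $2,402,100 ÷ $97.21 = 24,710.42, rounded up to 24,711.

24,711 sleeves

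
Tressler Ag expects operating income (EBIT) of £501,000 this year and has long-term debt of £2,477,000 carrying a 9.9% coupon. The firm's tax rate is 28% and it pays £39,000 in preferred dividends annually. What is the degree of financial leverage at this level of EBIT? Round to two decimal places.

2.48

Annual interest charges come to £245,223.00.
Pre-tax preferred-dividend burden = £39,000 ÷ (1 − 0.28) = £54,166.67.
DFL = EBIT ÷ [EBIT − I − D_p/(1−t)] = £501,000 ÷ [£501,000 − £245,223.00 − £54,166.67] = £501,000 ÷ £201,610.33 = 2.4850.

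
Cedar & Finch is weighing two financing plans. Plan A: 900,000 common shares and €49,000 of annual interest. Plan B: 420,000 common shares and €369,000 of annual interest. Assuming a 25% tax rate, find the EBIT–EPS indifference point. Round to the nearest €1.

€649,000

At indifference, (EBIT − 49,000)(1 − t)/900,000 = (EBIT − 369,000)(1 − t)/420,000.
Cancelling (1 − t) and cross-multiplying: 420,000·(EBIT − 49,000) = 900,000·(EBIT − 369,000).
Solving, EBIT = (369,000·900,000 − 49,000·420,000) / (900,000 − 420,000) = 311,520,000,000 / 480,000 = 649,000.00.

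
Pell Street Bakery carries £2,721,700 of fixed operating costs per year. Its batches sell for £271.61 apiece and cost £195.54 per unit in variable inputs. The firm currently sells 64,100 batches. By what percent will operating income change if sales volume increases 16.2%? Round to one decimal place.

Contribution at this volume is 64,100 × £76.07 = £4,876,087.00.
EBIT = £4,876,087.00 − £2,721,700 = £2,154,387.00.
So DOL = total CM / EBIT = £4,876,087.00 / £2,154,387.00 = 2.2633.
%ΔEBIT = DOL × %ΔSales = 2.2633 × +16.2% = +36.7%.

+36.7%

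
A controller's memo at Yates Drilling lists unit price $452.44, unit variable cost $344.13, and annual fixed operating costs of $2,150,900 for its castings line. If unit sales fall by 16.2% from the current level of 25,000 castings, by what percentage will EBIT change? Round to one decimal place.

Total contribution margin = 25,000 × $108.31 = $2,707,750.00.
EBIT = $2,707,750.00 − $2,150,900 = $556,850.00.
So DOL = total CM / EBIT = $2,707,750.00 / $556,850.00 = 4.8626.
Operating income changes by 4.8626 × -16.2% = -78.8%.

-78.8%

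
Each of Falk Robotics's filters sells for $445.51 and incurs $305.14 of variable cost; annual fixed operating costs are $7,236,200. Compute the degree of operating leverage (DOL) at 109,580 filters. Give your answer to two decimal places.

Contribution at this volume is 109,580 × $140.37 = $15,381,744.60.
Operating income = contribution − fixed costs = $15,381,744.60 − $7,236,200 = $8,145,544.60.
DOL = contribution ÷ EBIT = $15,381,744.60 ÷ $8,145,544.60 = 1.8884.

1.89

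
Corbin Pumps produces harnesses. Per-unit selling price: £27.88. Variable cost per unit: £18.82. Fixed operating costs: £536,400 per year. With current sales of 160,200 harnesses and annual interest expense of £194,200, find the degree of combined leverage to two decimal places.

2.01

Contribution at this volume is 160,200 × £9.06 = £1,451,412.00.
Subtracting fixed costs: EBIT = £1,451,412.00 − £536,400 = £915,012.00. Interest = £194,200.00, so EBIT − I = £720,812.00.
Degree of total leverage = total CM / (EBIT − interest) = £1,451,412.00 / £720,812.00 = 2.0136.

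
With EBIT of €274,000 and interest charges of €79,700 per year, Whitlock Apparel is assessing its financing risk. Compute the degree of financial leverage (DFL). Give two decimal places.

Interest = €79,700.00.
Degree of financial leverage = EBIT / (EBIT − interest) = €274,000 / €194,300.00 = 1.4102.

1.41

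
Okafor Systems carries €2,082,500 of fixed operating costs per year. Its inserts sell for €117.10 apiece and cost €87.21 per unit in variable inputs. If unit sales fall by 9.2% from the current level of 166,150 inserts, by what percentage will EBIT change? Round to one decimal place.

At 166,150 units, contribution = 166,150 × €29.89 = €4,966,223.50.
Operating income = contribution − fixed costs = €4,966,223.50 − €2,082,500 = €2,883,723.50.
Degree of operating leverage = €4,966,223.50 / €2,883,723.50 = 1.7222.
%ΔEBIT = DOL × %ΔSales = 1.7222 × -9.2% = -15.8%.

-15.8%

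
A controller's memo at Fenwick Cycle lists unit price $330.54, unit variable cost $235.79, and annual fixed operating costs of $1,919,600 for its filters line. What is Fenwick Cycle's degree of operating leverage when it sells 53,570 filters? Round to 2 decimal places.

At 53,570 units, contribution = 53,570 × $94.75 = $5,075,757.50.
Operating income = contribution − fixed costs = $5,075,757.50 − $1,919,600 = $3,156,157.50.
DOL = contribution ÷ EBIT = $5,075,757.50 ÷ $3,156,157.50 = 1.6082.

1.61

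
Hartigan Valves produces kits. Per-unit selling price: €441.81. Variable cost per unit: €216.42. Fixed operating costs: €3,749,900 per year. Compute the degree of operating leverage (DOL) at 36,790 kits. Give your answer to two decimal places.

1.83

At 36,790 units, contribution = 36,790 × €225.39 = €8,292,098.10.
EBIT = €8,292,098.10 − €3,749,900 = €4,542,198.10.
DOL = contribution ÷ EBIT = €8,292,098.10 ÷ €4,542,198.10 = 1.8256.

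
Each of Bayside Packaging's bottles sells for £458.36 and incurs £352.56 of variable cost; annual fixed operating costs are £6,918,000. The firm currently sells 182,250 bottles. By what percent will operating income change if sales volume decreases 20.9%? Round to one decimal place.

-32.6%

At 182,250 units, contribution = 182,250 × £105.80 = £19,282,050.00.
Operating income = contribution − fixed costs = £19,282,050.00 − £6,918,000 = £12,364,050.00.
Degree of operating leverage = £19,282,050.00 / £12,364,050.00 = 1.5595.
Operating income changes by 1.5595 × -20.9% = -32.6%.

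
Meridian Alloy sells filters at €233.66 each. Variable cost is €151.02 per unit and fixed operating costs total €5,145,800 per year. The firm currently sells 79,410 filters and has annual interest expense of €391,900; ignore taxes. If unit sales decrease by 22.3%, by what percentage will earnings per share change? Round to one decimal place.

-142.8%

Contribution at this volume is 79,410 × €82.64 = €6,562,442.40.
Subtracting fixed costs: EBIT = €6,562,442.40 − €5,145,800 = €1,416,642.40.
Interest = €391,900.00, so EBIT − I = €1,024,742.40.
Degree of combined leverage = contribution ÷ (EBIT − I) = €6,562,442.40 ÷ €1,024,742.40 = 6.4040.
EPS therefore changes by 6.4040 × (-22.3%) = -142.8%.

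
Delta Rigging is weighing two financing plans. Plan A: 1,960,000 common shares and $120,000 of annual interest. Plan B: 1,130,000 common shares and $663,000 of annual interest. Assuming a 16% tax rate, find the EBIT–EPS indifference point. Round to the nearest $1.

At indifference, (EBIT − 120,000)(1 − t)/1,960,000 = (EBIT − 663,000)(1 − t)/1,130,000.
The (1 − t) factor cancels: (EBIT − 120,000) × 1,130,000 = (EBIT − 663,000) × 1,960,000.
EBIT × (1,960,000 − 1,130,000) = 663,000 × 1,960,000 − 120,000 × 1,130,000 = 1,163,880,000,000, so EBIT = 1,163,880,000,000 ÷ 830,000 = 1,402,265.06.

$1,402,265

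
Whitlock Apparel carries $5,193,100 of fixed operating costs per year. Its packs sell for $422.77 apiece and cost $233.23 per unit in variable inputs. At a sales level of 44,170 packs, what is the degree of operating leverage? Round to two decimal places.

2.63

Contribution at this volume is 44,170 × $189.54 = $8,371,981.80.
Subtracting fixed costs: EBIT = $8,371,981.80 − $5,193,100 = $3,178,881.80.
Degree of operating leverage = $8,371,981.80 / $3,178,881.80 = 2.6336.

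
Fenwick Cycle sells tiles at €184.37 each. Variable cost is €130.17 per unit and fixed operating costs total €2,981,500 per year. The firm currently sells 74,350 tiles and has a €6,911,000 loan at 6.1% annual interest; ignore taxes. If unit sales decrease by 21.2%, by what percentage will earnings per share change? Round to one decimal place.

Contribution at this volume is 74,350 × €54.20 = €4,029,770.00.
Operating income = contribution − fixed costs = €4,029,770.00 − €2,981,500 = €1,048,270.00.
Interest = €421,571.00, so EBIT − I = €626,699.00.
DCL = total CM / (EBIT − I) = €4,029,770.00 / €626,699.00 = 6.4302.
EPS therefore changes by 6.4302 × (-21.2%) = -136.3%.

-136.3%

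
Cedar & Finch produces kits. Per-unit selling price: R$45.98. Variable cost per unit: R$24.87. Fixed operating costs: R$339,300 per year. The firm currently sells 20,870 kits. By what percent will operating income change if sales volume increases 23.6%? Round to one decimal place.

+102.7%

At 20,870 units, contribution = 20,870 × R$21.11 = R$440,565.70.
Operating income = contribution − fixed costs = R$440,565.70 − R$339,300 = R$101,265.70.
DOL = contribution ÷ EBIT = R$440,565.70 ÷ R$101,265.70 = 4.3506.
%ΔEBIT = DOL × %ΔSales = 4.3506 × +23.6% = +102.7%.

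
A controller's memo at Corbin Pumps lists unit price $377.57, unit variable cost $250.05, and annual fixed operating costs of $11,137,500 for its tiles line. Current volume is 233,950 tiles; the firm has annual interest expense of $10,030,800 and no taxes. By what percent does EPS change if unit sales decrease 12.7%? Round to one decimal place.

-43.7%

Contribution at this volume is 233,950 × $127.52 = $29,833,304.00.
Operating income = contribution − fixed costs = $29,833,304.00 − $11,137,500 = $18,695,804.00.
After interest of $10,030,800.00, pre-tax earnings = $8,665,004.00.
DCL = total CM / (EBIT − I) = $29,833,304.00 / $8,665,004.00 = 3.4430.
%ΔEPS = DCL × %ΔSales = 3.4430 × -12.7% = -43.7%.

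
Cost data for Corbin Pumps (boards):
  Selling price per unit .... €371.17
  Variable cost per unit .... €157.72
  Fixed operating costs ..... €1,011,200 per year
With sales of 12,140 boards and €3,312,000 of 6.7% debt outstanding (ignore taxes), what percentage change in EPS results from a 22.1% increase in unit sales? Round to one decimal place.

At 12,140 units, contribution = 12,140 × €213.45 = €2,591,283.00.
Subtracting fixed costs: EBIT = €2,591,283.00 − €1,011,200 = €1,580,083.00.
After interest of €221,904.00, pre-tax earnings = €1,358,179.00.
DCL = total CM / (EBIT − I) = €2,591,283.00 / €1,358,179.00 = 1.9079.
%ΔEPS = DCL × %ΔSales = 1.9079 × +22.1% = +42.2%.

+42.2%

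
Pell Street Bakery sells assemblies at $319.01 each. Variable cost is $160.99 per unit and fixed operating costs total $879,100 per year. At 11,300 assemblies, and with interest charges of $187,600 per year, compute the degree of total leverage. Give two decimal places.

2.48

At 11,300 units, contribution = 11,300 × $158.02 = $1,785,626.00.
EBIT = $1,785,626.00 − $879,100 = $906,526.00. Interest = $187,600.00.
DOL = $1,785,626.00 ÷ $906,526.00 = 1.9697; DFL = $906,526.00 ÷ $718,926.00 = 1.2609.
DCL = DOL × DFL = 1.9697 × 1.2609 = 2.4836.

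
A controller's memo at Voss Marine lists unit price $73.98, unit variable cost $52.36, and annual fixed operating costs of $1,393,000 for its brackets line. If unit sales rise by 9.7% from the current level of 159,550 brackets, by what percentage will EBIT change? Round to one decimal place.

Contribution at this volume is 159,550 × $21.62 = $3,449,471.00.
EBIT = $3,449,471.00 − $1,393,000 = $2,056,471.00.
DOL = contribution ÷ EBIT = $3,449,471.00 ÷ $2,056,471.00 = 1.6774.
Operating income changes by 1.6774 × +9.7% = +16.3%.

+16.3%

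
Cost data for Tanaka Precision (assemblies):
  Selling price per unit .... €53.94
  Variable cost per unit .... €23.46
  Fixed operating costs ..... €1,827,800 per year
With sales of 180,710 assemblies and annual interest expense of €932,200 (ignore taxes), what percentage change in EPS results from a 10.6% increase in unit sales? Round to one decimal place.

+21.2%

At 180,710 units, contribution = 180,710 × €30.48 = €5,508,040.80.
Operating income = contribution − fixed costs = €5,508,040.80 − €1,827,800 = €3,680,240.80.
Interest = €932,200.00, so EBIT − I = €2,748,040.80.
Degree of combined leverage = contribution ÷ (EBIT − I) = €5,508,040.80 ÷ €2,748,040.80 = 2.0044.
EPS therefore changes by 2.0044 × (+10.6%) = +21.2%.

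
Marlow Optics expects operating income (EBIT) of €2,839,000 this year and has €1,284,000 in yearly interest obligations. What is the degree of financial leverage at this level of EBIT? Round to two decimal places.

1.83

Annual interest charges come to €1,284,000.00.
Degree of financial leverage = EBIT / (EBIT − interest) = €2,839,000 / €1,555,000.00 = 1.8257.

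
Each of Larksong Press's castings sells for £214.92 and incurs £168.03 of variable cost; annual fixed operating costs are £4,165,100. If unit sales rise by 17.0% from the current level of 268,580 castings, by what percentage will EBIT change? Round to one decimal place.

+25.4%

Contribution at this volume is 268,580 × £46.89 = £12,593,716.20.
EBIT = £12,593,716.20 − £4,165,100 = £8,428,616.20.
Degree of operating leverage = £12,593,716.20 / £8,428,616.20 = 1.4942.
So EBIT moves 1.4942 × (+17.0%) = +25.4%.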